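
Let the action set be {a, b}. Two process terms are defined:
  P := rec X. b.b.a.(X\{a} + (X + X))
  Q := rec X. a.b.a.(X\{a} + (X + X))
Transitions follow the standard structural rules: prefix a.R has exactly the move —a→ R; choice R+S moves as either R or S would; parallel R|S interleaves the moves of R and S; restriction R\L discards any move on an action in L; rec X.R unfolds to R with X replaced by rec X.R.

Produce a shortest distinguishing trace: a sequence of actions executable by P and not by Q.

LTS(P): 6 reachable states
  m0 = rec X. b.b.a.(X\{a} + (X + X)) :: =b=> m1
  m1 = b.a.((rec X. b.b.a.(X\{a} + (X + X)))\{a} + ((rec X. b.b.a.(X\{a} + (X + X))) + (rec X. b.b.a.(X\{a} + (X + X))))) :: =b=> m2
  m2 = a.((rec X. b.b.a.(X\{a} + (X + X)))\{a} + ((rec X. b.b.a.(X\{a} + (X + X))) + (rec X. b.b.a.(X\{a} + (X + X))))) :: =a=> m3
  m3 = (rec X. b.b.a.(X\{a} + (X + X)))\{a} + ((rec X. b.b.a.(X\{a} + (X + X))) + (rec X. b.b.a.(X\{a} + (X + X)))) :: =b=> m1, =b=> m4
  m4 = (b.a.((rec X. b.b.a.(X\{a} + (X + X)))\{a} + ((rec X. b.b.a.(X\{a} + (X + X))) + (rec X. b.b.a.(X\{a} + (X + X))))))\{a} :: =b=> m5
  m5 = (a.((rec X. b.b.a.(X\{a} + (X + X)))\{a} + ((rec X. b.b.a.(X\{a} + (X + X))) + (rec X. b.b.a.(X\{a} + (X + X))))))\{a} :: (no moves)
LTS(Q): 4 reachable states
  n0 = rec X. a.b.a.(X\{a} + (X + X)) :: =a=> n1
  n1 = b.a.((rec X. a.b.a.(X\{a} + (X + X)))\{a} + ((rec X. a.b.a.(X\{a} + (X + X))) + (rec X. a.b.a.(X\{a} + (X + X))))) :: =b=> n2
  n2 = a.((rec X. a.b.a.(X\{a} + (X + X)))\{a} + ((rec X. a.b.a.(X\{a} + (X + X))) + (rec X. a.b.a.(X\{a} + (X + X))))) :: =a=> n3
  n3 = (rec X. a.b.a.(X\{a} + (X + X)))\{a} + ((rec X. a.b.a.(X\{a} + (X + X))) + (rec X. a.b.a.(X\{a} + (X + X)))) :: =a=> n1
Trace ⟨b⟩ through P, begin at {m0}:
  after b @ step 1: {m1}
  — P admits the full trace.
Trace ⟨b⟩ through Q, begin at {n0}:
  after b @ step 1: ∅  — Q cannot continue

b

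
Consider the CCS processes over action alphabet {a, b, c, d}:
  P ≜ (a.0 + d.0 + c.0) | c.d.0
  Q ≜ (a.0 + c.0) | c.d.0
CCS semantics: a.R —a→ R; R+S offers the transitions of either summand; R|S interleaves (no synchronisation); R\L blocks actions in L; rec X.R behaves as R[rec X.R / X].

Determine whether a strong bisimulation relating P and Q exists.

Reachable graph of P (6 states):
  s0 = (a.0 + d.0 + c.0) | c.d.0 ⊢ --a--▸ s1, --c--▸ s1, --c--▸ s2, --d--▸ s1
  s1 = 0 | c.d.0 ⊢ --c--▸ s3
  s2 = (a.0 + d.0 + c.0) | d.0 ⊢ --a--▸ s3, --c--▸ s3, --d--▸ s3, --d--▸ s4
  s3 = 0 | d.0 ⊢ --d--▸ s5
  s4 = (a.0 + d.0 + c.0) | 0 ⊢ --a--▸ s5, --c--▸ s5, --d--▸ s5
  s5 = 0 | 0 ⊢ ·
Reachable graph of Q (6 states):
  t0 = (a.0 + c.0) | c.d.0 ⊢ --a--▸ t1, --c--▸ t1, --c--▸ t2
  t1 = 0 | c.d.0 ⊢ --c--▸ t3
  t2 = (a.0 + c.0) | d.0 ⊢ --a--▸ t3, --c--▸ t3, --d--▸ t4
  t3 = 0 | d.0 ⊢ --d--▸ t5
  t4 = (a.0 + c.0) | 0 ⊢ --a--▸ t5, --c--▸ t5
  t5 = 0 | 0 ⊢ ·
Coarsest stable partition (strong bisimilarity classes):
  B0 = {s0}
  B1 = {s1, t1}
  B2 = {s3, t3}
  B3 = {s5, t5}
  B4 = {s2}
  B5 = {s4}
  B6 = {t0}
  B7 = {t2}
  B8 = {t4}
s0 ∈ B0, t0 ∈ B6 → different blocks

P ≁ Q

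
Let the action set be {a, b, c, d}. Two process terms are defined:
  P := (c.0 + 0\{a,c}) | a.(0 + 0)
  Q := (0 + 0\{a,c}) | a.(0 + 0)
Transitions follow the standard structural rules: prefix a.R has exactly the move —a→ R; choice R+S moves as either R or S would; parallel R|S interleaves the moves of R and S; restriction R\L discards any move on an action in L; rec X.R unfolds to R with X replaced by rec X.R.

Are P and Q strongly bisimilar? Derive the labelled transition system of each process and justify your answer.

P's transition system — 4 states:
  s0 = (c.0 + 0\{a,c}) | a.(0 + 0) :: —a→ s1, —c→ s2
  s1 = (c.0 + 0\{a,c}) | (0 + 0) :: —c→ s3
  s2 = 0 | a.(0 + 0) :: —a→ s3
  s3 = 0 | (0 + 0) :: (no moves)
Q's transition system — 2 states:
  t0 = (0 + 0\{a,c}) | a.(0 + 0) :: —a→ t1
  t1 = (0 + 0\{a,c}) | (0 + 0) :: (no moves)
Coarsest stable partition (strong bisimilarity classes):
  B0 = {s0}
  B1 = {s2, t0}
  B2 = {s3, t1}
  B3 = {s1}
s0 ∈ B0, t0 ∈ B1 → different blocks

P ≁ Q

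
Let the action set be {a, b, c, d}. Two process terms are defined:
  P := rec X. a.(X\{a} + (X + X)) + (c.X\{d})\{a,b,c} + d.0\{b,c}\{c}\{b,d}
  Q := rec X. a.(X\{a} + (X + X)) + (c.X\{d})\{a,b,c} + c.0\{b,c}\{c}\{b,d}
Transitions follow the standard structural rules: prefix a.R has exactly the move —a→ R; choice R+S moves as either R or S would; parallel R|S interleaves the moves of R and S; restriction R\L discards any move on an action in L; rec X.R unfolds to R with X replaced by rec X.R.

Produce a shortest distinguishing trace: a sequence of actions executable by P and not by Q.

d

Reachable graph of P (4 states):
  p0 = rec X. a.(X\{a} + (X + X)) + (c.X\{d})\{a,b,c} + d.0\{b,c}\{c}\{b,d} has moves —a→ p1, —d→ p2
  p1 = (rec X. a.(X\{a} + (X + X)) + (c.X\{d})\{a,b,c} + d.0\{b,c}\{c}\{b,d})\{a} + ((rec X. a.(X\{a} + (X + X)) + (c.X\{d})\{a,b,c} + d.0\{b,c}\{c}\{b,d}) + (rec X. a.(X\{a} + (X + X)) + (c.X\{d})\{a,b,c} + d.0\{b,c}\{c}\{b,d})) has moves —a→ p1, —d→ p2, —d→ p3
  p2 = 0\{b,c}\{c}\{b,d} has moves deadlocked
  p3 = 0\{b,c}\{c}\{b,d}\{a} has moves deadlocked
Reachable graph of Q (4 states):
  q0 = rec X. a.(X\{a} + (X + X)) + (c.X\{d})\{a,b,c} + c.0\{b,c}\{c}\{b,d} has moves —a→ q1, —c→ q2
  q1 = (rec X. a.(X\{a} + (X + X)) + (c.X\{d})\{a,b,c} + c.0\{b,c}\{c}\{b,d})\{a} + ((rec X. a.(X\{a} + (X + X)) + (c.X\{d})\{a,b,c} + c.0\{b,c}\{c}\{b,d}) + (rec X. a.(X\{a} + (X + X)) + (c.X\{d})\{a,b,c} + c.0\{b,c}\{c}\{b,d})) has moves —a→ q1, —c→ q2, —c→ q3
  q2 = 0\{b,c}\{c}\{b,d} has moves deadlocked
  q3 = 0\{b,c}\{c}\{b,d}\{a} has moves deadlocked
Trace ⟨d⟩ through P, begin at {p0}:
  after d @ step 1: {p2}
  — P admits the full trace.
Trace ⟨d⟩ through Q, begin at {q0}:
  after d @ step 1: no successor for Q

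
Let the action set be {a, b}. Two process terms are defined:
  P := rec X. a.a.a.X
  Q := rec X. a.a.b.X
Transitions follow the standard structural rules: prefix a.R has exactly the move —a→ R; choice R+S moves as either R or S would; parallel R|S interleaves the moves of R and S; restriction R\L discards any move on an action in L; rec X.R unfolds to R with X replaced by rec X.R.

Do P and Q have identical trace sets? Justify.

trace-distinct — witness ⟨aaa⟩

P's transition system — 3 states:
  p0 = rec X. a.a.a.X → ··a··> p1
  p1 = a.a.(rec X. a.a.a.X) → ··a··> p2
  p2 = a.(rec X. a.a.a.X) → ··a··> p0
Q's transition system — 3 states:
  q0 = rec X. a.a.b.X → ··a··> q1
  q1 = a.b.(rec X. a.a.b.X) → ··a··> q2
  q2 = b.(rec X. a.a.b.X) → ··b··> q0
Run σ = ⟨aaa⟩ on P: start {p0}
  step 1 (a): {p1}
  step 2 (a): {p2}
  step 3 (a): {p0}
  P completes σ.
Run σ = ⟨aaa⟩ on Q: start {q0}
  step 1 (a): {q1}
  step 2 (a): {q2}
  step 3 (a): ∅ (Q stuck)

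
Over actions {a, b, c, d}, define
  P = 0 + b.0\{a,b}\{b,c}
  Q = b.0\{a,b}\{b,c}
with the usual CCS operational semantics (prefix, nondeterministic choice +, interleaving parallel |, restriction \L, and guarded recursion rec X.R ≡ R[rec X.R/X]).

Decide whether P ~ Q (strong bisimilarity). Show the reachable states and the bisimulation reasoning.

P ~ Q

P's transition system — 2 states:
  p0 = 0 + b.0\{a,b}\{b,c} | =b=> p1
  p1 = 0\{a,b}\{b,c} | (no moves)
Q's transition system — 2 states:
  q0 = b.0\{a,b}\{b,c} | =b=> q1
  q1 = 0\{a,b}\{b,c} | (no moves)
Coarsest stable partition (strong bisimilarity classes):
  B0 = {p0, q0}
  B1 = {p1, q1}
p0 ∈ B0, q0 ∈ B0 → same block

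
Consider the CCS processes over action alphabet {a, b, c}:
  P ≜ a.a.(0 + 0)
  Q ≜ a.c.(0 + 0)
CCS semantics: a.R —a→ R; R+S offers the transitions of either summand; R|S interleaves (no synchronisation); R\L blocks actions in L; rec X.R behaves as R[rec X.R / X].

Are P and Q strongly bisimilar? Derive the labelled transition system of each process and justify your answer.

LTS(P): 3 reachable states
  u0 = a.a.(0 + 0) ⊢ —a→ u1
  u1 = a.(0 + 0) ⊢ —a→ u2
  u2 = 0 + 0 ⊢ stopped
LTS(Q): 3 reachable states
  v0 = a.c.(0 + 0) ⊢ —a→ v1
  v1 = c.(0 + 0) ⊢ —c→ v2
  v2 = 0 + 0 ⊢ stopped
Bisimilarity quotient blocks:
  B0 = {u0}
  B1 = {u1}
  B2 = {u2, v2}
  B3 = {v0}
  B4 = {v1}
u0 ∈ B0, v0 ∈ B3 → different blocks

not bisimilar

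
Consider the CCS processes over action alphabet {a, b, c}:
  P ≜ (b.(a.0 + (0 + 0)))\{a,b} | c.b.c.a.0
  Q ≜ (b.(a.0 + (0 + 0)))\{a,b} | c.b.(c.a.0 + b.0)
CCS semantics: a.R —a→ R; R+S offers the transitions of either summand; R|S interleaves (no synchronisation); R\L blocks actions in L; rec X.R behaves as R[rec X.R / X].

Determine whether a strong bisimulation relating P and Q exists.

LTS(P): 5 reachable states
  m0 = (b.(a.0 + (0 + 0)))\{a,b} | c.b.c.a.0 ⊢ ··c··> m1
  m1 = (b.(a.0 + (0 + 0)))\{a,b} | b.c.a.0 ⊢ ··b··> m2
  m2 = (b.(a.0 + (0 + 0)))\{a,b} | c.a.0 ⊢ ··c··> m3
  m3 = (b.(a.0 + (0 + 0)))\{a,b} | a.0 ⊢ ··a··> m4
  m4 = (b.(a.0 + (0 + 0)))\{a,b} | 0 ⊢ ·
LTS(Q): 5 reachable states
  n0 = (b.(a.0 + (0 + 0)))\{a,b} | c.b.(c.a.0 + b.0) ⊢ ··c··> n1
  n1 = (b.(a.0 + (0 + 0)))\{a,b} | b.(c.a.0 + b.0) ⊢ ··b··> n2
  n2 = (b.(a.0 + (0 + 0)))\{a,b} | (c.a.0 + b.0) ⊢ ··b··> n3, ··c··> n4
  n3 = (b.(a.0 + (0 + 0)))\{a,b} | 0 ⊢ ·
  n4 = (b.(a.0 + (0 + 0)))\{a,b} | a.0 ⊢ ··a··> n3
Coarsest stable partition (strong bisimilarity classes):
  B0 = {m0}
  B1 = {m1}
  B2 = {m2}
  B3 = {m3, n4}
  B4 = {m4, n3}
  B5 = {n0}
  B6 = {n1}
  B7 = {n2}
m0 ∈ B0, n0 ∈ B5 → different blocks

NO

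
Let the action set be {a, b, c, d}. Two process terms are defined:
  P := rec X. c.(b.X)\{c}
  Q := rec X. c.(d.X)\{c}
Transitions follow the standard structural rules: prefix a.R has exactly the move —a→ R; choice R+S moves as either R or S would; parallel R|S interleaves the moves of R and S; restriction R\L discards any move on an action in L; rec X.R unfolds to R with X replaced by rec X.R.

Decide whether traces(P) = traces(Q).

NO — witness ⟨cb⟩

Reachable graph of P (3 states):
  u0 = rec X. c.(b.X)\{c} → --c--▸ u1
  u1 = (b.(rec X. c.(b.X)\{c}))\{c} → --b--▸ u2
  u2 = (rec X. c.(b.X)\{c})\{c} → stopped
Reachable graph of Q (3 states):
  v0 = rec X. c.(d.X)\{c} → --c--▸ v1
  v1 = (d.(rec X. c.(d.X)\{c}))\{c} → --d--▸ v2
  v2 = (rec X. c.(d.X)\{c})\{c} → stopped
Executing cb from P (initial set {u0}):
  [1] c ⇒ {u1}
  [2] b ⇒ {u2}
  P completes σ.
Executing cb from Q (initial set {v0}):
  [1] c ⇒ {v1}
  [2] b ⇒ no successor for Q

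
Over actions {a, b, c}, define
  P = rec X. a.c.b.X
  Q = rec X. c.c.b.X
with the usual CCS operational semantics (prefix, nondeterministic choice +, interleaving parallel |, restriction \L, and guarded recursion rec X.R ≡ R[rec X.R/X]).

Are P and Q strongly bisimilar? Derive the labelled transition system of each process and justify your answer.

Reachable graph of P (3 states):
  u0 = rec X. a.c.b.X ⊢ =a=> u1
  u1 = c.b.(rec X. a.c.b.X) ⊢ =c=> u2
  u2 = b.(rec X. a.c.b.X) ⊢ =b=> u0
Reachable graph of Q (3 states):
  v0 = rec X. c.c.b.X ⊢ =c=> v1
  v1 = c.b.(rec X. c.c.b.X) ⊢ =c=> v2
  v2 = b.(rec X. c.c.b.X) ⊢ =b=> v0
Partition-refinement fixed point:
  B0 = {u0}
  B1 = {u1}
  B2 = {u2}
  B3 = {v0}
  B4 = {v1}
  B5 = {v2}
u0 ∈ B0, v0 ∈ B3 → different blocks

not bisimilar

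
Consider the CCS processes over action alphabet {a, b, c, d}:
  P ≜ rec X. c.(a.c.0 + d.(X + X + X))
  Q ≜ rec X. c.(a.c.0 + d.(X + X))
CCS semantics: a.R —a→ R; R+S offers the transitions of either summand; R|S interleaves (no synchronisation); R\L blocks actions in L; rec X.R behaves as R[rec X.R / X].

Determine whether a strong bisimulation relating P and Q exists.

P ~ Q

LTS(P): 5 reachable states
  p0 = rec X. c.(a.c.0 + d.(X + X + X)) ⊢ -c-> p1
  p1 = a.c.0 + d.((rec X. c.(a.c.0 + d.(X + X + X))) + (rec X. c.(a.c.0 + d.(X + X + X))) + (rec X. c.(a.c.0 + d.(X + X + X)))) ⊢ -a-> p2, -d-> p3
  p2 = c.0 ⊢ -c-> p4
  p3 = (rec X. c.(a.c.0 + d.(X + X + X))) + (rec X. c.(a.c.0 + d.(X + X + X))) + (rec X. c.(a.c.0 + d.(X + X + X))) ⊢ -c-> p1
  p4 = 0 ⊢ ·
LTS(Q): 5 reachable states
  q0 = rec X. c.(a.c.0 + d.(X + X)) ⊢ -c-> q1
  q1 = a.c.0 + d.((rec X. c.(a.c.0 + d.(X + X))) + (rec X. c.(a.c.0 + d.(X + X)))) ⊢ -a-> q2, -d-> q3
  q2 = c.0 ⊢ -c-> q4
  q3 = (rec X. c.(a.c.0 + d.(X + X))) + (rec X. c.(a.c.0 + d.(X + X))) ⊢ -c-> q1
  q4 = 0 ⊢ ·
Partition-refinement fixed point:
  B0 = {p0, p3, q0, q3}
  B1 = {p1, q1}
  B2 = {p2, q2}
  B3 = {p4, q4}
p0 ∈ B0, q0 ∈ B0 → same block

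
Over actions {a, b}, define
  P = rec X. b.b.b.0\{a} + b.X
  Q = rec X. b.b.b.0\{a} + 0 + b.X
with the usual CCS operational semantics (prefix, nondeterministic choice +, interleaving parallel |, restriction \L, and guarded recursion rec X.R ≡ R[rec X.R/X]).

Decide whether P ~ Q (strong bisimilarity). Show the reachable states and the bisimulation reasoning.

YES

P's transition system — 4 states:
  s0 = rec X. b.b.b.0\{a} + b.X ⊢ ··b··> s0, ··b··> s1
  s1 = b.b.0\{a} ⊢ ··b··> s2
  s2 = b.0\{a} ⊢ ··b··> s3
  s3 = 0\{a} ⊢ stopped
Q's transition system — 4 states:
  t0 = rec X. b.b.b.0\{a} + 0 + b.X ⊢ ··b··> t0, ··b··> t1
  t1 = b.b.0\{a} ⊢ ··b··> t2
  t2 = b.0\{a} ⊢ ··b··> t3
  t3 = 0\{a} ⊢ stopped
Coarsest stable partition (strong bisimilarity classes):
  B0 = {s0, t0}
  B1 = {s1, t1}
  B2 = {s2, t2}
  B3 = {s3, t3}
s0 ∈ B0, t0 ∈ B0 → same block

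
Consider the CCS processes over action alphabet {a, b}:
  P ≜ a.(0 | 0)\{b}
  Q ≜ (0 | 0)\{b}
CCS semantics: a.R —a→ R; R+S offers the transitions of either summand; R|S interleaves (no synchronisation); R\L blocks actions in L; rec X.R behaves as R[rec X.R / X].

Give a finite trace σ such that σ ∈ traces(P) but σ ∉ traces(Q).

a

P's transition system — 2 states:
  u0 = a.(0 | 0)\{b} has moves ··a··> u1
  u1 = (0 | 0)\{b} has moves ∅
Q's transition system — 1 states:
  v0 = (0 | 0)\{b} has moves ∅
Trace ⟨a⟩ through P, begin at {u0}:
  after a @ step 1: {u1}
  — P admits the full trace.
Trace ⟨a⟩ through Q, begin at {v0}:
  after a @ step 1: ∅  — Q cannot continue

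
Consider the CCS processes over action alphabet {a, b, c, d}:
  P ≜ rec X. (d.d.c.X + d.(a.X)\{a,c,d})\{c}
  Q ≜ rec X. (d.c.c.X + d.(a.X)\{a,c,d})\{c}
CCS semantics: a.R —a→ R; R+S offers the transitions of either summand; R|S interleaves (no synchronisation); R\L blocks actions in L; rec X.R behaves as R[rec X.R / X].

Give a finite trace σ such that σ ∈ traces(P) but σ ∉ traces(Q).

Reachable graph of P (4 states):
  u0 = rec X. (d.d.c.X + d.(a.X)\{a,c,d})\{c} has moves --d--▸ u1, --d--▸ u2
  u1 = (a.(rec X. (d.d.c.X + d.(a.X)\{a,c,d})\{c}))\{a,c,d}\{c} has moves (no moves)
  u2 = (d.c.(rec X. (d.d.c.X + d.(a.X)\{a,c,d})\{c}))\{c} has moves --d--▸ u3
  u3 = (c.(rec X. (d.d.c.X + d.(a.X)\{a,c,d})\{c}))\{c} has moves (no moves)
Reachable graph of Q (3 states):
  v0 = rec X. (d.c.c.X + d.(a.X)\{a,c,d})\{c} has moves --d--▸ v1, --d--▸ v2
  v1 = (a.(rec X. (d.c.c.X + d.(a.X)\{a,c,d})\{c}))\{a,c,d}\{c} has moves (no moves)
  v2 = (c.c.(rec X. (d.c.c.X + d.(a.X)\{a,c,d})\{c}))\{c} has moves (no moves)
Run σ = ⟨dd⟩ on P: start {u0}
  after d @ step 1: {u1, u2}
  after d @ step 2: {u3}
  — P admits the full trace.
Run σ = ⟨dd⟩ on Q: start {v0}
  after d @ step 1: {v1, v2}
  after d @ step 2: ∅  — Q cannot continue

dd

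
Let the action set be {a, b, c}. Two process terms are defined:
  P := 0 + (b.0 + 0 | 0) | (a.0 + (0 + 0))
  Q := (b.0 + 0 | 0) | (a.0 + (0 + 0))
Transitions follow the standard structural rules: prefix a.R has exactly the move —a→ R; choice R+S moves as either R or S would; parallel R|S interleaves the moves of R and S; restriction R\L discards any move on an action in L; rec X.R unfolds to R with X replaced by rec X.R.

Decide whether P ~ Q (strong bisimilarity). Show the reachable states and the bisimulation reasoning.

Reachable graph of P (4 states):
  p0 = 0 + (b.0 + 0 | 0) | (a.0 + (0 + 0)) :: —a→ p1, —b→ p2
  p1 = (b.0 + 0 | 0) | 0 :: —b→ p3
  p2 = 0 | (a.0 + (0 + 0)) :: —a→ p3
  p3 = 0 | 0 :: ∅
Reachable graph of Q (4 states):
  q0 = (b.0 + 0 | 0) | (a.0 + (0 + 0)) :: —a→ q1, —b→ q2
  q1 = (b.0 + 0 | 0) | 0 :: —b→ q3
  q2 = 0 | (a.0 + (0 + 0)) :: —a→ q3
  q3 = 0 | 0 :: ∅
Coarsest stable partition (strong bisimilarity classes):
  B0 = {p0, q0}
  B1 = {p1, q1}
  B2 = {p3, q3}
  B3 = {p2, q2}
p0 ∈ B0, q0 ∈ B0 → same block

P ~ Q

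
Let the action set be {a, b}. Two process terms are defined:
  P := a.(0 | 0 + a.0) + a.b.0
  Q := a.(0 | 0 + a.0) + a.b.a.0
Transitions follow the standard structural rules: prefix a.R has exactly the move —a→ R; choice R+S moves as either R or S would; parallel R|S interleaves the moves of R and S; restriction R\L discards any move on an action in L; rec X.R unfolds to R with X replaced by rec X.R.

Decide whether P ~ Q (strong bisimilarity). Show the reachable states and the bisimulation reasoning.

P's transition system — 4 states:
  u0 = a.(0 | 0 + a.0) + a.b.0 has moves =a=> u1, =a=> u2
  u1 = 0 | 0 + a.0 has moves =a=> u3
  u2 = b.0 has moves =b=> u3
  u3 = 0 has moves ·
Q's transition system — 5 states:
  v0 = a.(0 | 0 + a.0) + a.b.a.0 has moves =a=> v1, =a=> v2
  v1 = 0 | 0 + a.0 has moves =a=> v3
  v2 = b.a.0 has moves =b=> v4
  v3 = 0 has moves ·
  v4 = a.0 has moves =a=> v3
Bisimilarity quotient blocks:
  B0 = {u0}
  B1 = {u2}
  B2 = {u3, v3}
  B3 = {u1, v1, v4}
  B4 = {v0}
  B5 = {v2}
u0 ∈ B0, v0 ∈ B4 → different blocks

NO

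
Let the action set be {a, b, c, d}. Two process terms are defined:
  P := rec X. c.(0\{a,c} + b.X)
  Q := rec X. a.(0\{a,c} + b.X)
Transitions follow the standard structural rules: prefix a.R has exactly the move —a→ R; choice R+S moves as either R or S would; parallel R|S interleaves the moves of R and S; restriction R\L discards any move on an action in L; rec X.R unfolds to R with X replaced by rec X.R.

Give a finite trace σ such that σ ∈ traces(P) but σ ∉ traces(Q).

LTS(P): 2 reachable states
  u0 = rec X. c.(0\{a,c} + b.X) :: ··c··> u1
  u1 = 0\{a,c} + b.(rec X. c.(0\{a,c} + b.X)) :: ··b··> u0
LTS(Q): 2 reachable states
  v0 = rec X. a.(0\{a,c} + b.X) :: ··a··> v1
  v1 = 0\{a,c} + b.(rec X. a.(0\{a,c} + b.X)) :: ··b··> v0
Trace ⟨c⟩ through P, begin at {u0}:
  after c @ step 1: {u1}
  ✓ P
Trace ⟨c⟩ through Q, begin at {v0}:
  after c @ step 1: ∅ (Q stuck)

c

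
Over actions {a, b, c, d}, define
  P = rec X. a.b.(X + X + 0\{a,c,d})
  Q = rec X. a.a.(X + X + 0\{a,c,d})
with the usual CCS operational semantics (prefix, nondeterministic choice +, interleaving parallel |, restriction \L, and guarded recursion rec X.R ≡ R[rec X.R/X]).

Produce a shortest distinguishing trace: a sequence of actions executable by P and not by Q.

ab

P's transition system — 3 states:
  s0 = rec X. a.b.(X + X + 0\{a,c,d}) ⊢ —a→ s1
  s1 = b.((rec X. a.b.(X + X + 0\{a,c,d})) + (rec X. a.b.(X + X + 0\{a,c,d})) + 0\{a,c,d}) ⊢ —b→ s2
  s2 = (rec X. a.b.(X + X + 0\{a,c,d})) + (rec X. a.b.(X + X + 0\{a,c,d})) + 0\{a,c,d} ⊢ —a→ s1
Q's transition system — 3 states:
  t0 = rec X. a.a.(X + X + 0\{a,c,d}) ⊢ —a→ t1
  t1 = a.((rec X. a.a.(X + X + 0\{a,c,d})) + (rec X. a.a.(X + X + 0\{a,c,d})) + 0\{a,c,d}) ⊢ —a→ t2
  t2 = (rec X. a.a.(X + X + 0\{a,c,d})) + (rec X. a.a.(X + X + 0\{a,c,d})) + 0\{a,c,d} ⊢ —a→ t1
Executing ab from P (initial set {s0}):
  [1] a ⇒ {s1}
  [2] b ⇒ {s2}
  P completes σ.
Executing ab from Q (initial set {t0}):
  [1] a ⇒ {t1}
  [2] b ⇒ ∅ (Q stuck)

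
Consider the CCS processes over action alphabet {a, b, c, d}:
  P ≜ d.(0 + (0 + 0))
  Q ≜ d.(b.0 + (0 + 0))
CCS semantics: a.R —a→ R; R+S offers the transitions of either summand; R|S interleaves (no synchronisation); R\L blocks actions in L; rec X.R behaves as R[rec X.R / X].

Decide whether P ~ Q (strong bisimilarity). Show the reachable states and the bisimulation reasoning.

P's transition system — 2 states:
  m0 = d.(0 + (0 + 0)) :: =d=> m1
  m1 = 0 + (0 + 0) :: ∅
Q's transition system — 3 states:
  n0 = d.(b.0 + (0 + 0)) :: =d=> n1
  n1 = b.0 + (0 + 0) :: =b=> n2
  n2 = 0 :: ∅
Partition-refinement fixed point:
  B0 = {m0}
  B1 = {m1, n2}
  B2 = {n0}
  B3 = {n1}
m0 ∈ B0, n0 ∈ B2 → different blocks

not bisimilar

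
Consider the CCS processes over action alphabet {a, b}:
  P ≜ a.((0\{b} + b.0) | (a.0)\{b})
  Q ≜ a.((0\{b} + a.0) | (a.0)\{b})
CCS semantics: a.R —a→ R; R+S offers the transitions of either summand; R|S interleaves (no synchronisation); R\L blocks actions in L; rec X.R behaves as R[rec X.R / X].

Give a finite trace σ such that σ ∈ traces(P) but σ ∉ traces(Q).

LTS(P): 5 reachable states
  u0 = a.((0\{b} + b.0) | (a.0)\{b}) :: -a-> u1
  u1 = (0\{b} + b.0) | (a.0)\{b} :: -a-> u2, -b-> u3
  u2 = (0\{b} + b.0) | 0\{b} :: -b-> u4
  u3 = 0 | (a.0)\{b} :: -a-> u4
  u4 = 0 | 0\{b} :: (no moves)
LTS(Q): 5 reachable states
  v0 = a.((0\{b} + a.0) | (a.0)\{b}) :: -a-> v1
  v1 = (0\{b} + a.0) | (a.0)\{b} :: -a-> v2, -a-> v3
  v2 = (0\{b} + a.0) | 0\{b} :: -a-> v4
  v3 = 0 | (a.0)\{b} :: -a-> v4
  v4 = 0 | 0\{b} :: (no moves)
Trace ⟨ab⟩ through P, begin at {u0}:
  step 1 (a): {u1}
  step 2 (b): {u3}
  ✓ P
Trace ⟨ab⟩ through Q, begin at {v0}:
  step 1 (a): {v1}
  step 2 (b): ∅  — Q cannot continue

ab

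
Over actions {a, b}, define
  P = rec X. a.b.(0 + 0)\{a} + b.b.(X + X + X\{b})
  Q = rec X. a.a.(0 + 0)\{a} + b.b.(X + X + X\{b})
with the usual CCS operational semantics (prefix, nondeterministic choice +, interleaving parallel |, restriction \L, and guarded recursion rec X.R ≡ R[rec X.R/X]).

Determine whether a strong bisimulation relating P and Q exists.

not bisimilar

Reachable graph of P (6 states):
  p0 = rec X. a.b.(0 + 0)\{a} + b.b.(X + X + X\{b}) ⊢ =a=> p1, =b=> p2
  p1 = b.(0 + 0)\{a} ⊢ =b=> p3
  p2 = b.((rec X. a.b.(0 + 0)\{a} + b.b.(X + X + X\{b})) + (rec X. a.b.(0 + 0)\{a} + b.b.(X + X + X\{b})) + (rec X. a.b.(0 + 0)\{a} + b.b.(X + X + X\{b}))\{b}) ⊢ =b=> p4
  p3 = (0 + 0)\{a} ⊢ stopped
  p4 = (rec X. a.b.(0 + 0)\{a} + b.b.(X + X + X\{b})) + (rec X. a.b.(0 + 0)\{a} + b.b.(X + X + X\{b})) + (rec X. a.b.(0 + 0)\{a} + b.b.(X + X + X\{b}))\{b} ⊢ =a=> p1, =a=> p5, =b=> p2
  p5 = (b.(0 + 0)\{a})\{b} ⊢ stopped
Reachable graph of Q (7 states):
  q0 = rec X. a.a.(0 + 0)\{a} + b.b.(X + X + X\{b}) ⊢ =a=> q1, =b=> q2
  q1 = a.(0 + 0)\{a} ⊢ =a=> q3
  q2 = b.((rec X. a.a.(0 + 0)\{a} + b.b.(X + X + X\{b})) + (rec X. a.a.(0 + 0)\{a} + b.b.(X + X + X\{b})) + (rec X. a.a.(0 + 0)\{a} + b.b.(X + X + X\{b}))\{b}) ⊢ =b=> q4
  q3 = (0 + 0)\{a} ⊢ stopped
  q4 = (rec X. a.a.(0 + 0)\{a} + b.b.(X + X + X\{b})) + (rec X. a.a.(0 + 0)\{a} + b.b.(X + X + X\{b})) + (rec X. a.a.(0 + 0)\{a} + b.b.(X + X + X\{b}))\{b} ⊢ =a=> q1, =a=> q5, =b=> q2
  q5 = (a.(0 + 0)\{a})\{b} ⊢ =a=> q6
  q6 = (0 + 0)\{a}\{b} ⊢ stopped
Bisimilarity quotient blocks:
  B0 = {p0}
  B1 = {p1}
  B2 = {p3, p5, q3, q6}
  B3 = {p2}
  B4 = {p4}
  B5 = {q0, q4}
  B6 = {q2}
  B7 = {q1, q5}
p0 ∈ B0, q0 ∈ B5 → different blocks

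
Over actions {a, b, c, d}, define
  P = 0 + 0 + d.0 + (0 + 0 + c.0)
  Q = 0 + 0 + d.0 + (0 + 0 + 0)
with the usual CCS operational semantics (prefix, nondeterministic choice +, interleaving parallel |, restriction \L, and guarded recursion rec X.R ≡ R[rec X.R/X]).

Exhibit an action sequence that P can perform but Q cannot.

Reachable graph of P (2 states):
  s0 = 0 + 0 + d.0 + (0 + 0 + c.0) ⊢ ··c··> s1, ··d··> s1
  s1 = 0 ⊢ ·
Reachable graph of Q (2 states):
  t0 = 0 + 0 + d.0 + (0 + 0 + 0) ⊢ ··d··> t1
  t1 = 0 ⊢ ·
Executing c from P (initial set {s0}):
  after c @ step 1: {s1}
  ✓ P
Executing c from Q (initial set {t0}):
  after c @ step 1: ∅  — Q cannot continue

c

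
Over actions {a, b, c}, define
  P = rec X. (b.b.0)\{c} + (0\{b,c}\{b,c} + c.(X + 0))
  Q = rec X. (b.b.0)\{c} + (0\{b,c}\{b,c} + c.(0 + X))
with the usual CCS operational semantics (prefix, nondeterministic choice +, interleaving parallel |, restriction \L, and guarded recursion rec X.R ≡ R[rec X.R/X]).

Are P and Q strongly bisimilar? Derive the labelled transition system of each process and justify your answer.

LTS(P): 4 reachable states
  u0 = rec X. (b.b.0)\{c} + (0\{b,c}\{b,c} + c.(X + 0)) ⊢ --b--▸ u1, --c--▸ u2
  u1 = (b.0)\{c} ⊢ --b--▸ u3
  u2 = (rec X. (b.b.0)\{c} + (0\{b,c}\{b,c} + c.(X + 0))) + 0 ⊢ --b--▸ u1, --c--▸ u2
  u3 = 0\{c} ⊢ deadlocked
LTS(Q): 4 reachable states
  v0 = rec X. (b.b.0)\{c} + (0\{b,c}\{b,c} + c.(0 + X)) ⊢ --b--▸ v1, --c--▸ v2
  v1 = (b.0)\{c} ⊢ --b--▸ v3
  v2 = 0 + (rec X. (b.b.0)\{c} + (0\{b,c}\{b,c} + c.(0 + X))) ⊢ --b--▸ v1, --c--▸ v2
  v3 = 0\{c} ⊢ deadlocked
Bisimilarity quotient blocks:
  B0 = {u0, u2, v0, v2}
  B1 = {u1, v1}
  B2 = {u3, v3}
u0 ∈ B0, v0 ∈ B0 → same block

YES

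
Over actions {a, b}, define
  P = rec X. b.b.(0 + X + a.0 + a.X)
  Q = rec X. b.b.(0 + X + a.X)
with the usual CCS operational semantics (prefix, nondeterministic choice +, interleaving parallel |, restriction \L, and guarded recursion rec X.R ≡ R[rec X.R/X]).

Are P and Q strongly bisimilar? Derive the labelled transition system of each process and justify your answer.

not bisimilar

P's transition system — 4 states:
  s0 = rec X. b.b.(0 + X + a.0 + a.X) ⊢ —b→ s1
  s1 = b.(0 + (rec X. b.b.(0 + X + a.0 + a.X)) + a.0 + a.(rec X. b.b.(0 + X + a.0 + a.X))) ⊢ —b→ s2
  s2 = 0 + (rec X. b.b.(0 + X + a.0 + a.X)) + a.0 + a.(rec X. b.b.(0 + X + a.0 + a.X)) ⊢ —a→ s0, —a→ s3, —b→ s1
  s3 = 0 ⊢ ∅
Q's transition system — 3 states:
  t0 = rec X. b.b.(0 + X + a.X) ⊢ —b→ t1
  t1 = b.(0 + (rec X. b.b.(0 + X + a.X)) + a.(rec X. b.b.(0 + X + a.X))) ⊢ —b→ t2
  t2 = 0 + (rec X. b.b.(0 + X + a.X)) + a.(rec X. b.b.(0 + X + a.X)) ⊢ —a→ t0, —b→ t1
Bisimilarity quotient blocks:
  B0 = {s0}
  B1 = {s1}
  B2 = {s2}
  B3 = {s3}
  B4 = {t0}
  B5 = {t1}
  B6 = {t2}
s0 ∈ B0, t0 ∈ B4 → different blocks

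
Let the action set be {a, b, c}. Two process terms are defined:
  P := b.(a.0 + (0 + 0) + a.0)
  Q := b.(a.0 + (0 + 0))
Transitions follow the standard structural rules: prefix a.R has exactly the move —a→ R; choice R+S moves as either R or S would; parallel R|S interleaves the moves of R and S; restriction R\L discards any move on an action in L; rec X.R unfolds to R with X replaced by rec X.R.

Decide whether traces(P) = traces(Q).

traces(P) = traces(Q)

Reachable graph of P (3 states):
  u0 = b.(a.0 + (0 + 0) + a.0) :: ··b··> u1
  u1 = a.0 + (0 + 0) + a.0 :: ··a··> u2
  u2 = 0 :: stopped
Reachable graph of Q (3 states):
  v0 = b.(a.0 + (0 + 0)) :: ··b··> v1
  v1 = a.0 + (0 + 0) :: ··a··> v2
  v2 = 0 :: stopped
Bisimilarity quotient blocks:
  B0 = {u0, v0}
  B1 = {u1, v1}
  B2 = {u2, v2}
u0 ∈ B0, v0 ∈ B0 → same block
Bisimilar ⇒ trace-equivalent.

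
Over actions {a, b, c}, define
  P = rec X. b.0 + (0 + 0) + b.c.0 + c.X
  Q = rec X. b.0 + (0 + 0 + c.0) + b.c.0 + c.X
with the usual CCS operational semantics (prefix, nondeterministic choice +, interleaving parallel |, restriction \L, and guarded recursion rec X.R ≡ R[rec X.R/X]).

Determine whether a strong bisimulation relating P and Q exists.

P ≁ Q

P's transition system — 3 states:
  u0 = rec X. b.0 + (0 + 0) + b.c.0 + c.X :: -b-> u1, -b-> u2, -c-> u0
  u1 = 0 :: ·
  u2 = c.0 :: -c-> u1
Q's transition system — 3 states:
  v0 = rec X. b.0 + (0 + 0 + c.0) + b.c.0 + c.X :: -b-> v1, -b-> v2, -c-> v0, -c-> v1
  v1 = 0 :: ·
  v2 = c.0 :: -c-> v1
Partition-refinement fixed point:
  B0 = {u0}
  B1 = {u2, v2}
  B2 = {u1, v1}
  B3 = {v0}
u0 ∈ B0, v0 ∈ B3 → different blocks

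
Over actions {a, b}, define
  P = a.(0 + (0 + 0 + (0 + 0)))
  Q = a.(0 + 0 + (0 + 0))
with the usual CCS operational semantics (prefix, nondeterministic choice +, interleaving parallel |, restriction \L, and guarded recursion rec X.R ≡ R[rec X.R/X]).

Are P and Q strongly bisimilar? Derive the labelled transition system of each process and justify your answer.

YES

Reachable graph of P (2 states):
  u0 = a.(0 + (0 + 0 + (0 + 0))) | =a=> u1
  u1 = 0 + (0 + 0 + (0 + 0)) | (no moves)
Reachable graph of Q (2 states):
  v0 = a.(0 + 0 + (0 + 0)) | =a=> v1
  v1 = 0 + 0 + (0 + 0) | (no moves)
Coarsest stable partition (strong bisimilarity classes):
  B0 = {u0, v0}
  B1 = {u1, v1}
u0 ∈ B0, v0 ∈ B0 → same block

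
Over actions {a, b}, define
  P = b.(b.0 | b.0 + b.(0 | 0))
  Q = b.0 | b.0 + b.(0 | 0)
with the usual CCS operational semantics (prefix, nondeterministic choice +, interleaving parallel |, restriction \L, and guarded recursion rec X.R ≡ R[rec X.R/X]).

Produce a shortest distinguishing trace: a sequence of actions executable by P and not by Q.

bbb

P's transition system — 5 states:
  m0 = b.(b.0 | b.0 + b.(0 | 0)) → -b-> m1
  m1 = b.0 | b.0 + b.(0 | 0) → -b-> m2, -b-> m3, -b-> m4
  m2 = 0 | 0 → ·
  m3 = 0 | b.0 → -b-> m2
  m4 = b.0 | 0 → -b-> m2
Q's transition system — 4 states:
  n0 = b.0 | b.0 + b.(0 | 0) → -b-> n1, -b-> n2, -b-> n3
  n1 = 0 | 0 → ·
  n2 = 0 | b.0 → -b-> n1
  n3 = b.0 | 0 → -b-> n1
Trace ⟨bbb⟩ through P, begin at {m0}:
  step 1 (b): {m1}
  step 2 (b): {m2, m3, m4}
  step 3 (b): {m2}
  ✓ P
Trace ⟨bbb⟩ through Q, begin at {n0}:
  step 1 (b): {n1, n2, n3}
  step 2 (b): {n1}
  step 3 (b): no successor for Q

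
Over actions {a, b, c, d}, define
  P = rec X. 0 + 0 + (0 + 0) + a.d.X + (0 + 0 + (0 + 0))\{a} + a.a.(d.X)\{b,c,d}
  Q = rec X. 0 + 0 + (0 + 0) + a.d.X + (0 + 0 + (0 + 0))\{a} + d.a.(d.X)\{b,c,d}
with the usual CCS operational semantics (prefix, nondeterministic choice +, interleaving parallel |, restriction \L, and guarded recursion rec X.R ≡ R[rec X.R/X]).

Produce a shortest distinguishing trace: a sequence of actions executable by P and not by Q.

Reachable graph of P (4 states):
  p0 = rec X. 0 + 0 + (0 + 0) + a.d.X + (0 + 0 + (0 + 0))\{a} + a.a.(d.X)\{b,c,d} → --a--▸ p1, --a--▸ p2
  p1 = a.(d.(rec X. 0 + 0 + (0 + 0) + a.d.X + (0 + 0 + (0 + 0))\{a} + a.a.(d.X)\{b,c,d}))\{b,c,d} → --a--▸ p3
  p2 = d.(rec X. 0 + 0 + (0 + 0) + a.d.X + (0 + 0 + (0 + 0))\{a} + a.a.(d.X)\{b,c,d}) → --d--▸ p0
  p3 = (d.(rec X. 0 + 0 + (0 + 0) + a.d.X + (0 + 0 + (0 + 0))\{a} + a.a.(d.X)\{b,c,d}))\{b,c,d} → ∅
Reachable graph of Q (4 states):
  q0 = rec X. 0 + 0 + (0 + 0) + a.d.X + (0 + 0 + (0 + 0))\{a} + d.a.(d.X)\{b,c,d} → --a--▸ q1, --d--▸ q2
  q1 = d.(rec X. 0 + 0 + (0 + 0) + a.d.X + (0 + 0 + (0 + 0))\{a} + d.a.(d.X)\{b,c,d}) → --d--▸ q0
  q2 = a.(d.(rec X. 0 + 0 + (0 + 0) + a.d.X + (0 + 0 + (0 + 0))\{a} + d.a.(d.X)\{b,c,d}))\{b,c,d} → --a--▸ q3
  q3 = (d.(rec X. 0 + 0 + (0 + 0) + a.d.X + (0 + 0 + (0 + 0))\{a} + d.a.(d.X)\{b,c,d}))\{b,c,d} → ∅
Executing aa from P (initial set {p0}):
  after a @ step 1: {p1, p2}
  after a @ step 2: {p3}
  P completes σ.
Executing aa from Q (initial set {q0}):
  after a @ step 1: {q1}
  after a @ step 2: ∅ (Q stuck)

aa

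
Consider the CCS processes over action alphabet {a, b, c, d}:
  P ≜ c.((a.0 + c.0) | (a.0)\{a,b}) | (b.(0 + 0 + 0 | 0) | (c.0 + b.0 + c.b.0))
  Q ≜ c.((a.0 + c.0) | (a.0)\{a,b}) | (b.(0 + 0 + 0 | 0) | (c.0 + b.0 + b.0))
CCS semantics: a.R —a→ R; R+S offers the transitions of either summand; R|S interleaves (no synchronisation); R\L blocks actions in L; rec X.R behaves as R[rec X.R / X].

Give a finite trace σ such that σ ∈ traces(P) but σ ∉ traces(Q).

bcacb

P's transition system — 18 states:
  m0 = c.((a.0 + c.0) | (a.0)\{a,b}) | (b.(0 + 0 + 0 | 0) | (c.0 + b.0 + c.b.0)) :: ··b··> m1, ··b··> m2, ··c··> m2, ··c··> m3, ··c··> m4
  m1 = c.((a.0 + c.0) | (a.0)\{a,b}) | ((0 + 0 + 0 | 0) | (c.0 + b.0 + c.b.0)) :: ··b··> m5, ··c··> m5, ··c··> m6, ··c··> m7
  m2 = c.((a.0 + c.0) | (a.0)\{a,b}) | (b.(0 + 0 + 0 | 0) | 0) :: ··b··> m5, ··c··> m8
  m3 = (a.0 + c.0) | (a.0)\{a,b} | (b.(0 + 0 + 0 | 0) | (c.0 + b.0 + c.b.0)) :: ··a··> m9, ··b··> m6, ··b··> m8, ··c··> m10, ··c··> m8, ··c··> m9
  m4 = c.((a.0 + c.0) | (a.0)\{a,b}) | (b.(0 + 0 + 0 | 0) | b.0) :: ··b··> m2, ··b··> m7, ··c··> m10
  m5 = c.((a.0 + c.0) | (a.0)\{a,b}) | ((0 + 0 + 0 | 0) | 0) :: ··c··> m11
  m6 = (a.0 + c.0) | (a.0)\{a,b} | ((0 + 0 + 0 | 0) | (c.0 + b.0 + c.b.0)) :: ··a··> m12, ··b··> m11, ··c··> m11, ··c··> m12, ··c··> m13
  m7 = c.((a.0 + c.0) | (a.0)\{a,b}) | ((0 + 0 + 0 | 0) | b.0) :: ··b··> m5, ··c··> m13
  m8 = (a.0 + c.0) | (a.0)\{a,b} | (b.(0 + 0 + 0 | 0) | 0) :: ··a··> m14, ··b··> m11, ··c··> m14
  m9 = 0 | (a.0)\{a,b} | (b.(0 + 0 + 0 | 0) | (c.0 + b.0 + c.b.0)) :: ··b··> m12, ··b··> m14, ··c··> m14, ··c··> m15
  m10 = (a.0 + c.0) | (a.0)\{a,b} | (b.(0 + 0 + 0 | 0) | b.0) :: ··a··> m15, ··b··> m13, ··b··> m8, ··c··> m15
  m11 = (a.0 + c.0) | (a.0)\{a,b} | ((0 + 0 + 0 | 0) | 0) :: ··a··> m16, ··c··> m16
  m12 = 0 | (a.0)\{a,b} | ((0 + 0 + 0 | 0) | (c.0 + b.0 + c.b.0)) :: ··b··> m16, ··c··> m16, ··c··> m17
  m13 = (a.0 + c.0) | (a.0)\{a,b} | ((0 + 0 + 0 | 0) | b.0) :: ··a··> m17, ··b··> m11, ··c··> m17
  m14 = 0 | (a.0)\{a,b} | (b.(0 + 0 + 0 | 0) | 0) :: ··b··> m16
  m15 = 0 | (a.0)\{a,b} | (b.(0 + 0 + 0 | 0) | b.0) :: ··b··> m14, ··b··> m17
  m16 = 0 | (a.0)\{a,b} | ((0 + 0 + 0 | 0) | 0) :: stopped
  m17 = 0 | (a.0)\{a,b} | ((0 + 0 + 0 | 0) | b.0) :: ··b··> m16
Q's transition system — 12 states:
  n0 = c.((a.0 + c.0) | (a.0)\{a,b}) | (b.(0 + 0 + 0 | 0) | (c.0 + b.0 + b.0)) :: ··b··> n1, ··b··> n2, ··c··> n2, ··c··> n3
  n1 = c.((a.0 + c.0) | (a.0)\{a,b}) | ((0 + 0 + 0 | 0) | (c.0 + b.0 + b.0)) :: ··b··> n4, ··c··> n4, ··c··> n5
  n2 = c.((a.0 + c.0) | (a.0)\{a,b}) | (b.(0 + 0 + 0 | 0) | 0) :: ··b··> n4, ··c··> n6
  n3 = (a.0 + c.0) | (a.0)\{a,b} | (b.(0 + 0 + 0 | 0) | (c.0 + b.0 + b.0)) :: ··a··> n7, ··b··> n5, ··b··> n6, ··c··> n6, ··c··> n7
  n4 = c.((a.0 + c.0) | (a.0)\{a,b}) | ((0 + 0 + 0 | 0) | 0) :: ··c··> n8
  n5 = (a.0 + c.0) | (a.0)\{a,b} | ((0 + 0 + 0 | 0) | (c.0 + b.0 + b.0)) :: ··a··> n9, ··b··> n8, ··c··> n8, ··c··> n9
  n6 = (a.0 + c.0) | (a.0)\{a,b} | (b.(0 + 0 + 0 | 0) | 0) :: ··a··> n10, ··b··> n8, ··c··> n10
  n7 = 0 | (a.0)\{a,b} | (b.(0 + 0 + 0 | 0) | (c.0 + b.0 + b.0)) :: ··b··> n10, ··b··> n9, ··c··> n10
  n8 = (a.0 + c.0) | (a.0)\{a,b} | ((0 + 0 + 0 | 0) | 0) :: ··a··> n11, ··c··> n11
  n9 = 0 | (a.0)\{a,b} | ((0 + 0 + 0 | 0) | (c.0 + b.0 + b.0)) :: ··b··> n11, ··c··> n11
  n10 = 0 | (a.0)\{a,b} | (b.(0 + 0 + 0 | 0) | 0) :: ··b··> n11
  n11 = 0 | (a.0)\{a,b} | ((0 + 0 + 0 | 0) | 0) :: stopped
Run σ = ⟨bcacb⟩ on P: start {m0}
  [1] b ⇒ {m1, m2}
  [2] c ⇒ {m5, m6, m7, m8}
  [3] a ⇒ {m12, m14}
  [4] c ⇒ {m16, m17}
  [5] b ⇒ {m16}
  P completes σ.
Run σ = ⟨bcacb⟩ on Q: start {n0}
  [1] b ⇒ {n1, n2}
  [2] c ⇒ {n4, n5, n6}
  [3] a ⇒ {n10, n9}
  [4] c ⇒ {n11}
  [5] b ⇒ ∅ (Q stuck)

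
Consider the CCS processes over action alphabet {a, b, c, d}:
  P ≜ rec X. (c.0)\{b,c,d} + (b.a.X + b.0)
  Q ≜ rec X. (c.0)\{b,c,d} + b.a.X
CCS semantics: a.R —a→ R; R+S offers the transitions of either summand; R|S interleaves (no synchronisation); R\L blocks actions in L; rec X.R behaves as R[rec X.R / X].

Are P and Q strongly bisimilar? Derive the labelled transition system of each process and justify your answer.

Reachable graph of P (3 states):
  m0 = rec X. (c.0)\{b,c,d} + (b.a.X + b.0) → --b--▸ m1, --b--▸ m2
  m1 = 0 → ·
  m2 = a.(rec X. (c.0)\{b,c,d} + (b.a.X + b.0)) → --a--▸ m0
Reachable graph of Q (2 states):
  n0 = rec X. (c.0)\{b,c,d} + b.a.X → --b--▸ n1
  n1 = a.(rec X. (c.0)\{b,c,d} + b.a.X) → --a--▸ n0
Coarsest stable partition (strong bisimilarity classes):
  B0 = {m0}
  B1 = {m2}
  B2 = {m1}
  B3 = {n0}
  B4 = {n1}
m0 ∈ B0, n0 ∈ B3 → different blocks

NO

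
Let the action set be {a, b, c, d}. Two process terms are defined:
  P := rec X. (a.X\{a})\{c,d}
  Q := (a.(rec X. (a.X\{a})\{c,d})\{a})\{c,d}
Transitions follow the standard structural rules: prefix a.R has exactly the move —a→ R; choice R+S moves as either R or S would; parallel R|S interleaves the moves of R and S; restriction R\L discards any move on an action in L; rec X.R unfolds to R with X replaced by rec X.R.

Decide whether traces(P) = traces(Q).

YES

Reachable graph of P (2 states):
  m0 = rec X. (a.X\{a})\{c,d} ⊢ -a-> m1
  m1 = (rec X. (a.X\{a})\{c,d})\{a}\{c,d} ⊢ deadlocked
Reachable graph of Q (2 states):
  n0 = (a.(rec X. (a.X\{a})\{c,d})\{a})\{c,d} ⊢ -a-> n1
  n1 = (rec X. (a.X\{a})\{c,d})\{a}\{c,d} ⊢ deadlocked
Coarsest stable partition (strong bisimilarity classes):
  B0 = {m0, n0}
  B1 = {m1, n1}
m0 ∈ B0, n0 ∈ B0 → same block
Bisimilar ⇒ trace-equivalent.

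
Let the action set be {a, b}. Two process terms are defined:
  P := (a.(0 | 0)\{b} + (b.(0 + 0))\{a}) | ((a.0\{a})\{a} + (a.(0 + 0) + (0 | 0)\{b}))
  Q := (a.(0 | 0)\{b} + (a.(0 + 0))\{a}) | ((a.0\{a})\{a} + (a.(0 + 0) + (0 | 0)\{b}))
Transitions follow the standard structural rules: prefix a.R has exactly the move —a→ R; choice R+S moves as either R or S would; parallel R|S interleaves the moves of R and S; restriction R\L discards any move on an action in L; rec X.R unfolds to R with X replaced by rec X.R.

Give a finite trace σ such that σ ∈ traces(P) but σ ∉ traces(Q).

b

P's transition system — 6 states:
  p0 = (a.(0 | 0)\{b} + (b.(0 + 0))\{a}) | ((a.0\{a})\{a} + (a.(0 + 0) + (0 | 0)\{b})) has moves ··a··> p1, ··a··> p2, ··b··> p3
  p1 = (0 | 0)\{b} | ((a.0\{a})\{a} + (a.(0 + 0) + (0 | 0)\{b})) has moves ··a··> p4
  p2 = (a.(0 | 0)\{b} + (b.(0 + 0))\{a}) | (0 + 0) has moves ··a··> p4, ··b··> p5
  p3 = (0 + 0)\{a} | ((a.0\{a})\{a} + (a.(0 + 0) + (0 | 0)\{b})) has moves ··a··> p5
  p4 = (0 | 0)\{b} | (0 + 0) has moves stopped
  p5 = (0 + 0)\{a} | (0 + 0) has moves stopped
Q's transition system — 4 states:
  q0 = (a.(0 | 0)\{b} + (a.(0 + 0))\{a}) | ((a.0\{a})\{a} + (a.(0 + 0) + (0 | 0)\{b})) has moves ··a··> q1, ··a··> q2
  q1 = (0 | 0)\{b} | ((a.0\{a})\{a} + (a.(0 + 0) + (0 | 0)\{b})) has moves ··a··> q3
  q2 = (a.(0 | 0)\{b} + (a.(0 + 0))\{a}) | (0 + 0) has moves ··a··> q3
  q3 = (0 | 0)\{b} | (0 + 0) has moves stopped
Run σ = ⟨b⟩ on P: start {p0}
  step 1 (b): {p3}
  — P admits the full trace.
Run σ = ⟨b⟩ on Q: start {q0}
  step 1 (b): no successor for Q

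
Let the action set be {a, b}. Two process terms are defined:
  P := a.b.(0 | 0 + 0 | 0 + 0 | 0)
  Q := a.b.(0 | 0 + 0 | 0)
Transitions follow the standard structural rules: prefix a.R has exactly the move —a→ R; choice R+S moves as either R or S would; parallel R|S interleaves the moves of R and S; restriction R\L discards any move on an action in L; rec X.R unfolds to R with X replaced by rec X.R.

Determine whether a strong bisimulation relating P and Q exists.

P's transition system — 3 states:
  p0 = a.b.(0 | 0 + 0 | 0 + 0 | 0) has moves -a-> p1
  p1 = b.(0 | 0 + 0 | 0 + 0 | 0) has moves -b-> p2
  p2 = 0 | 0 + 0 | 0 + 0 | 0 has moves deadlocked
Q's transition system — 3 states:
  q0 = a.b.(0 | 0 + 0 | 0) has moves -a-> q1
  q1 = b.(0 | 0 + 0 | 0) has moves -b-> q2
  q2 = 0 | 0 + 0 | 0 has moves deadlocked
Coarsest stable partition (strong bisimilarity classes):
  B0 = {p0, q0}
  B1 = {p1, q1}
  B2 = {p2, q2}
p0 ∈ B0, q0 ∈ B0 → same block

bisimilar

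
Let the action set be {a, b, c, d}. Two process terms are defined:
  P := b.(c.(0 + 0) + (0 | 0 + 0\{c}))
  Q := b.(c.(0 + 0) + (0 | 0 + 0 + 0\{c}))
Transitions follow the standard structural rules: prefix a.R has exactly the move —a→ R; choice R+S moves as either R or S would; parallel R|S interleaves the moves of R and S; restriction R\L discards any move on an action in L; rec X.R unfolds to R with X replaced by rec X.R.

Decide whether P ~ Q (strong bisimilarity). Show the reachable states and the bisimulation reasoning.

YES

Reachable graph of P (3 states):
  u0 = b.(c.(0 + 0) + (0 | 0 + 0\{c})) | =b=> u1
  u1 = c.(0 + 0) + (0 | 0 + 0\{c}) | =c=> u2
  u2 = 0 + 0 | ∅
Reachable graph of Q (3 states):
  v0 = b.(c.(0 + 0) + (0 | 0 + 0 + 0\{c})) | =b=> v1
  v1 = c.(0 + 0) + (0 | 0 + 0 + 0\{c}) | =c=> v2
  v2 = 0 + 0 | ∅
Bisimilarity quotient blocks:
  B0 = {u0, v0}
  B1 = {u1, v1}
  B2 = {u2, v2}
u0 ∈ B0, v0 ∈ B0 → same block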